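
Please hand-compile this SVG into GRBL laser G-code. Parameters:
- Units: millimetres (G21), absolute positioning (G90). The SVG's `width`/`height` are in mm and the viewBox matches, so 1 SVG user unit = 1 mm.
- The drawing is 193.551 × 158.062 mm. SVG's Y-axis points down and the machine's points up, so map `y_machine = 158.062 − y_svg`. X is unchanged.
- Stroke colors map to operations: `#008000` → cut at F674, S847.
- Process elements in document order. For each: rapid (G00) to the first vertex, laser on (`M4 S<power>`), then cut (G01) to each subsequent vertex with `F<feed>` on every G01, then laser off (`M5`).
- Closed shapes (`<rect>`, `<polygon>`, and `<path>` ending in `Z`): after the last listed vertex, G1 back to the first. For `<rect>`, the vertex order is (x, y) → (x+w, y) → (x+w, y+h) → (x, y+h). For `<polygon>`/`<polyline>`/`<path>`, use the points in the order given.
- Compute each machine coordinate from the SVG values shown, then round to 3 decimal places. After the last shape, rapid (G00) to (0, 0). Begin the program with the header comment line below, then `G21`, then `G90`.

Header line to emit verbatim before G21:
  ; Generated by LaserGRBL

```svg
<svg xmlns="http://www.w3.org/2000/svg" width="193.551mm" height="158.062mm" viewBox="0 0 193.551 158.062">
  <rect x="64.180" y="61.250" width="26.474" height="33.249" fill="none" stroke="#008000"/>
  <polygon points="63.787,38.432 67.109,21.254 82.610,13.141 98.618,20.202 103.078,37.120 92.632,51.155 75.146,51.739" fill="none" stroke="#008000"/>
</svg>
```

; Generated by LaserGRBL
G21
G90
G00 X64.180 Y96.812
M4 S847
G01 X90.654 Y96.812 F674
G01 X90.654 Y63.563 F674
G01 X64.180 Y63.563 F674
G01 X64.180 Y96.812 F674
M5
G00 X63.787 Y119.630
M4 S847
G01 X67.109 Y136.808 F674
G01 X82.610 Y144.921 F674
G01 X98.618 Y137.860 F674
G01 X103.078 Y120.942 F674
G01 X92.632 Y106.907 F674
G01 X75.146 Y106.323 F674
G01 X63.787 Y119.630 F674
M5
G00 X0.000 Y0.000

Since the viewBox matches the mm dimensions, user units are millimetres directly. The only transform is the Y-flip y_m = 158.062 − y_svg.

Shape 1 is a rectangle drawn with `<rect>`. Its stroke #008000 means cut at S847, F674. After flipping Y the toolpath is (64.180,96.812) → (90.654,96.812) → (90.654,63.563) → (64.180,63.563) → (64.180,96.812), returning to the start.

Shape 2 is a regular polygon drawn with `<polygon>`. Its stroke #008000 means cut at S847, F674. After flipping Y the toolpath is (63.787,119.630) → (67.109,136.808) → (82.610,144.921) → (98.618,137.860) → (103.078,120.942) → (92.632,106.907) → (75.146,106.323) → (63.787,119.630), returning to the start.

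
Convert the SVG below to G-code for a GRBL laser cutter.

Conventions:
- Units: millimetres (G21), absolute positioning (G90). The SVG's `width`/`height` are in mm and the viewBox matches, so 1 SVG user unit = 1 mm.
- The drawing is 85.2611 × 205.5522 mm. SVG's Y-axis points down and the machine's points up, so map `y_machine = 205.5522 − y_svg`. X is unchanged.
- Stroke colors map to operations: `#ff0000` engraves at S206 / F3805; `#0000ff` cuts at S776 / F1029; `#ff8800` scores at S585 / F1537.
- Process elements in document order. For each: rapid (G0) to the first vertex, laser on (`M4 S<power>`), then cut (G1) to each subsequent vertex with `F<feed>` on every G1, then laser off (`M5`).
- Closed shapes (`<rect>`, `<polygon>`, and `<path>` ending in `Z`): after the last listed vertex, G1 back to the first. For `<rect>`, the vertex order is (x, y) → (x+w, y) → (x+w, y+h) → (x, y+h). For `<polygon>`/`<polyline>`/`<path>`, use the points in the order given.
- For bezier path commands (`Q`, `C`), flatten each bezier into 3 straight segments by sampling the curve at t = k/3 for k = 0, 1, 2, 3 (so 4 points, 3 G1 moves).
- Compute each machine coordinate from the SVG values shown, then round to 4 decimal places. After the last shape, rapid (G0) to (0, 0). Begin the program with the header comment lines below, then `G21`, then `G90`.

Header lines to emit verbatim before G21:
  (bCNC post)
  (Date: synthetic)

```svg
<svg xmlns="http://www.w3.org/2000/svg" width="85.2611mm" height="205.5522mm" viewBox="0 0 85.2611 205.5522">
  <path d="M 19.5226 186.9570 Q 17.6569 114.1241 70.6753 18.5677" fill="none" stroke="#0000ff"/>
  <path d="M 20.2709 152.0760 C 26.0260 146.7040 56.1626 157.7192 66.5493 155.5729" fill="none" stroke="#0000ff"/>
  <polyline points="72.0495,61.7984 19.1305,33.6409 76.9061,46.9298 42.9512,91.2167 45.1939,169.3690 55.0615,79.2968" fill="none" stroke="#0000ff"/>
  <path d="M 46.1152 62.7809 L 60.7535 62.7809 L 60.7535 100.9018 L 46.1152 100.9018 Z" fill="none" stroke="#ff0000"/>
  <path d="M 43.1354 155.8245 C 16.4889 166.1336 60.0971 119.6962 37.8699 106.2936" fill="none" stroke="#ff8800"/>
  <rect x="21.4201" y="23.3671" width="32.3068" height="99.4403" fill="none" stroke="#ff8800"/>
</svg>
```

1 u = 1 mm; y_m = 205.5522 − y.

[1] `<path>` quadratic bezier, #0000ff→cut S776 F1029: (19.5226,18.5952) → (24.3770,69.6753) → (41.4279,125.8051) → (70.6753,186.9845)

[2] `<path>` cubic bezier, #0000ff→cut S776 F1029: (20.2709,53.4762) → (32.5187,54.4802) → (51.2138,51.1258) → (66.5493,49.9793)

[3] `<polyline>` open polyline, #0000ff→cut S776 F1029: (72.0495,143.7538) → (19.1305,171.9113) → (76.9061,158.6224) → (42.9512,114.3355) → (45.1939,36.1832) → (55.0615,126.2554)

[4] `<path>` rectangle, #ff0000→engrave S206 F3805: (46.1152,142.7713) → (60.7535,142.7713) → (60.7535,104.6504) → (46.1152,104.6504) → (46.1152,142.7713) (closed)

[5] `<path>` cubic bezier, #ff8800→score S585 F1537: (43.1354,49.7277) → (34.8668,55.0089) → (43.1923,78.1696) → (37.8699,99.2586)

[6] `<rect>` rectangle, #ff8800→score S585 F1537: (21.4201,182.1851) → (53.7269,182.1851) → (53.7269,82.7448) → (21.4201,82.7448) → (21.4201,182.1851) (closed)

(bCNC post)
(Date: synthetic)
G21
G90
G0 X19.5226 Y18.5952
M4 S776
G1 X24.3770 Y69.6753 F1029
G1 X41.4279 Y125.8051 F1029
G1 X70.6753 Y186.9845 F1029
M5
G0 X20.2709 Y53.4762
M4 S776
G1 X32.5187 Y54.4802 F1029
G1 X51.2138 Y51.1258 F1029
G1 X66.5493 Y49.9793 F1029
M5
G0 X72.0495 Y143.7538
M4 S776
G1 X19.1305 Y171.9113 F1029
G1 X76.9061 Y158.6224 F1029
G1 X42.9512 Y114.3355 F1029
G1 X45.1939 Y36.1832 F1029
G1 X55.0615 Y126.2554 F1029
M5
G0 X46.1152 Y142.7713
M4 S206
G1 X60.7535 Y142.7713 F3805
G1 X60.7535 Y104.6504 F3805
G1 X46.1152 Y104.6504 F3805
G1 X46.1152 Y142.7713 F3805
M5
G0 X43.1354 Y49.7277
M4 S585
G1 X34.8668 Y55.0089 F1537
G1 X43.1923 Y78.1696 F1537
G1 X37.8699 Y99.2586 F1537
M5
G0 X21.4201 Y182.1851
M4 S585
G1 X53.7269 Y182.1851 F1537
G1 X53.7269 Y82.7448 F1537
G1 X21.4201 Y82.7448 F1537
G1 X21.4201 Y182.1851 F1537
M5
G0 X0.0000 Y0.0000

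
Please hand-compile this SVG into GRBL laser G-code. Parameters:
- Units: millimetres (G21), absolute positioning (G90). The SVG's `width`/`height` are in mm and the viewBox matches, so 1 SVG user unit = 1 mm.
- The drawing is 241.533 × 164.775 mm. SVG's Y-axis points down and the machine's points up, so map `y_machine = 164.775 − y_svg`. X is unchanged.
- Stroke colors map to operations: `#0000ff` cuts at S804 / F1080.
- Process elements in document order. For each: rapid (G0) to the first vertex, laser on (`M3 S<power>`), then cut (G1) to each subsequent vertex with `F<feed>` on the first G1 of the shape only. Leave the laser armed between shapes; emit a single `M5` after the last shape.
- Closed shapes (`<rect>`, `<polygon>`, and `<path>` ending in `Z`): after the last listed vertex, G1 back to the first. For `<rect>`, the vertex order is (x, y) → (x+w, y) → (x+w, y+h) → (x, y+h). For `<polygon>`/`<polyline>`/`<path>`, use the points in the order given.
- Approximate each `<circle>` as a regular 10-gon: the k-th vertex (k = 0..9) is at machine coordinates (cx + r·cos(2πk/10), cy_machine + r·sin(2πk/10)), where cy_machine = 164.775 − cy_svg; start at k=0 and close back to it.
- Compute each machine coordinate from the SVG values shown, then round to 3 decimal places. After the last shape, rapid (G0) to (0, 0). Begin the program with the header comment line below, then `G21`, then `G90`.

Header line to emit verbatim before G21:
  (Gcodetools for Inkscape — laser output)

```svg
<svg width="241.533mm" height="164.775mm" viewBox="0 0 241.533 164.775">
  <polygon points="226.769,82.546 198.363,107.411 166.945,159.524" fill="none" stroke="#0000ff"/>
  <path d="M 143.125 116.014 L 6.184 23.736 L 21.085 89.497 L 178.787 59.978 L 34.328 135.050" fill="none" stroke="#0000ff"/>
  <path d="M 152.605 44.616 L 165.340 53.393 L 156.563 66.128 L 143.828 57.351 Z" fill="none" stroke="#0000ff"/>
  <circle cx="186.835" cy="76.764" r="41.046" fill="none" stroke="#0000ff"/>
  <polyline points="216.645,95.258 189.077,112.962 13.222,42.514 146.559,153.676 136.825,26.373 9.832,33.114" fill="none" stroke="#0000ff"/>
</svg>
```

Since the viewBox matches the mm dimensions, user units are millimetres directly. The only transform is the Y-flip y_m = 164.775 − y_svg.

Shape 1 is a closed polygon drawn with `<polygon>`. Its stroke #0000ff means cut at S804, F1080. After flipping Y the toolpath is (226.769,82.229) → (198.363,57.364) → (166.945,5.251) → (226.769,82.229), returning to the start.

Shape 2 is a open polyline drawn with `<path>`. Its stroke #0000ff means cut at S804, F1080. After flipping Y the toolpath is (143.125,48.761) → (6.184,141.039) → (21.085,75.278) → (178.787,104.797) → (34.328,29.725).

Shape 3 is a regular polygon drawn with `<path>`. Its stroke #0000ff means cut at S804, F1080. After flipping Y the toolpath is (152.605,120.159) → (165.340,111.382) → (156.563,98.647) → (143.828,107.424) → (152.605,120.159), returning to the start.

Shape 4 is a circle drawn with `<circle>`. Its stroke #0000ff means cut at S804, F1080. After flipping Y the toolpath is (227.881,88.011) → (220.042,112.137) → (199.519,127.048) → (174.151,127.048) → (153.628,112.137) → (145.789,88.011) → (153.628,63.885) → (174.151,48.974) → (199.519,48.974) → (220.042,63.885) → (227.881,88.011), returning to the start.

Shape 5 is a open polyline drawn with `<polyline>`. Its stroke #0000ff means cut at S804, F1080. After flipping Y the toolpath is (216.645,69.517) → (189.077,51.813) → (13.222,122.261) → (146.559,11.099) → (136.825,138.402) → (9.832,131.661).

(Gcodetools for Inkscape — laser output)
G21
G90
G0 X226.769 Y82.229
M3 S804
G1 X198.363 Y57.364 F1080
G1 X166.945 Y5.251
G1 X226.769 Y82.229
G0 X143.125 Y48.761
M3 S804
G1 X6.184 Y141.039 F1080
G1 X21.085 Y75.278
G1 X178.787 Y104.797
G1 X34.328 Y29.725
G0 X152.605 Y120.159
M3 S804
G1 X165.340 Y111.382 F1080
G1 X156.563 Y98.647
G1 X143.828 Y107.424
G1 X152.605 Y120.159
G0 X227.881 Y88.011
M3 S804
G1 X220.042 Y112.137 F1080
G1 X199.519 Y127.048
G1 X174.151 Y127.048
G1 X153.628 Y112.137
G1 X145.789 Y88.011
G1 X153.628 Y63.885
G1 X174.151 Y48.974
G1 X199.519 Y48.974
G1 X220.042 Y63.885
G1 X227.881 Y88.011
G0 X216.645 Y69.517
M3 S804
G1 X189.077 Y51.813 F1080
G1 X13.222 Y122.261
G1 X146.559 Y11.099
G1 X136.825 Y138.402
G1 X9.832 Y131.661
M5
G0 X0.000 Y0.000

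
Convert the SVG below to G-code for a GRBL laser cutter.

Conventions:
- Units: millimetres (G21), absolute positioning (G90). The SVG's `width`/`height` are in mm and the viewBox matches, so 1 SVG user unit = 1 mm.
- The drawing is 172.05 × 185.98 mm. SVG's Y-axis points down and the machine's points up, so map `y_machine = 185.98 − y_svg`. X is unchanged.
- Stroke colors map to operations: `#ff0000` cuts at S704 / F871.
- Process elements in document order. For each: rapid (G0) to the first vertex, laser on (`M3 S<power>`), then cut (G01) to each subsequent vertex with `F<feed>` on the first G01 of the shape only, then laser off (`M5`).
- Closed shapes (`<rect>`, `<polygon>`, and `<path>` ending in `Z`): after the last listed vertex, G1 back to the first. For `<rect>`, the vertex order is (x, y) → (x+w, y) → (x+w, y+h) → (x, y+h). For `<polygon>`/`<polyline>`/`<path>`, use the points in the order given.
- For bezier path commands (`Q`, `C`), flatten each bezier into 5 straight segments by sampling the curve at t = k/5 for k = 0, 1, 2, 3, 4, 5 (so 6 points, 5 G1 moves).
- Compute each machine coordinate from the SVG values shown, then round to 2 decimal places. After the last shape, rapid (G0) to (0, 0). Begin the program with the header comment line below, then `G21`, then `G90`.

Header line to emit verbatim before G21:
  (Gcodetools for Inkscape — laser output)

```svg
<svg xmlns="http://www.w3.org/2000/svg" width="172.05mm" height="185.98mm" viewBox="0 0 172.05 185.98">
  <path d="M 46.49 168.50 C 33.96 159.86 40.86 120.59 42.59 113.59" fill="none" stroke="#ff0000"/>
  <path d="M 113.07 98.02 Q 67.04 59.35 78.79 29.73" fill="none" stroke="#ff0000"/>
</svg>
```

1 u = 1 mm; y_m = 185.98 − y.

[1] `<path>` cubic bezier, #ff0000→cut S704 F871: (46.49,17.48) → (41.11,25.84) → (39.21,38.52) → (39.61,52.53) → (41.13,64.82) → (42.59,72.39)

[2] `<path>` quadratic bezier, #ff0000→cut S704 F871: (113.07,87.96) → (96.97,103.07) → (85.49,117.45) → (78.63,131.11) → (76.40,144.04) → (78.79,156.25)

(Gcodetools for Inkscape — laser output)
G21
G90
G0 X46.49 Y17.48
M3 S704
G01 X41.11 Y25.84 F871
G01 X39.21 Y38.52
G01 X39.61 Y52.53
G01 X41.13 Y64.82
G01 X42.59 Y72.39
M5
G0 X113.07 Y87.96
M3 S704
G01 X96.97 Y103.07 F871
G01 X85.49 Y117.45
G01 X78.63 Y131.11
G01 X76.40 Y144.04
G01 X78.79 Y156.25
M5
G0 X0.00 Y0.00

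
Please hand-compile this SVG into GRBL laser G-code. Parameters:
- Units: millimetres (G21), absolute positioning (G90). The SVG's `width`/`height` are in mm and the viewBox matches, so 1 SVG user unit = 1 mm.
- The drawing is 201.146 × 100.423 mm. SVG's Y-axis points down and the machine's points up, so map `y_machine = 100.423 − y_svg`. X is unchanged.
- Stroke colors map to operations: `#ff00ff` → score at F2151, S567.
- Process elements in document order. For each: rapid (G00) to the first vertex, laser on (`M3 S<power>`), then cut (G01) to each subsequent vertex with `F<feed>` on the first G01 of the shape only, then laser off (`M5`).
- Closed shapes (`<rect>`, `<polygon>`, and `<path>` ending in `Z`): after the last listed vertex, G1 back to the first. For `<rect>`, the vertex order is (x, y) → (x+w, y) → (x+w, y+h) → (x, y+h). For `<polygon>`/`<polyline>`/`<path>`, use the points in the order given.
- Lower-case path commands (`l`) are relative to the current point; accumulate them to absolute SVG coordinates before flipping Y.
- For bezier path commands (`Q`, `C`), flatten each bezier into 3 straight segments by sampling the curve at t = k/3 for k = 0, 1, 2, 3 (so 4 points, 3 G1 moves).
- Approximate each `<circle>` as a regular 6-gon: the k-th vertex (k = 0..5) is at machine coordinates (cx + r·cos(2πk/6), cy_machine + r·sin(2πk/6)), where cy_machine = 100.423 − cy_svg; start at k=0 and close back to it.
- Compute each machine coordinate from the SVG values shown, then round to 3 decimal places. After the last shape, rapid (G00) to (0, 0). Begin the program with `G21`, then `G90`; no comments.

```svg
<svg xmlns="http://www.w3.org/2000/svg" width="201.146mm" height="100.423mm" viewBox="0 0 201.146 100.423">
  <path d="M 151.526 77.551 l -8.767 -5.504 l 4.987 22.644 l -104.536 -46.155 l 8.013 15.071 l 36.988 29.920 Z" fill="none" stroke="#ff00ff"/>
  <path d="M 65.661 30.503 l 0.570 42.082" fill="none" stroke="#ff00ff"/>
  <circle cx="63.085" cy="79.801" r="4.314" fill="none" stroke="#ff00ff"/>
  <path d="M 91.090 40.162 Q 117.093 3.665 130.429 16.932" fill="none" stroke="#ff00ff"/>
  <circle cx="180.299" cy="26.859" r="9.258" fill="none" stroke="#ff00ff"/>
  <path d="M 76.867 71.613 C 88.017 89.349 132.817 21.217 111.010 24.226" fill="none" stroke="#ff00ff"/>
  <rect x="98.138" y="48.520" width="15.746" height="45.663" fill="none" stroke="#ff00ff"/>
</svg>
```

G21
G90
G00 X151.526 Y22.872
M3 S567
G01 X142.759 Y28.376 F2151
G01 X147.746 Y5.732
G01 X43.210 Y51.887
G01 X51.223 Y36.816
G01 X88.211 Y6.896
G01 X151.526 Y22.872
M5
G00 X65.661 Y69.920
M3 S567
G01 X66.231 Y27.838 F2151
M5
G00 X67.399 Y20.622
M3 S567
G01 X65.242 Y24.358 F2151
G01 X60.928 Y24.358
G01 X58.771 Y20.622
G01 X60.928 Y16.886
G01 X65.242 Y16.886
G01 X67.399 Y20.622
M5
G00 X91.090 Y60.261
M3 S567
G01 X107.018 Y79.063 F2151
G01 X120.131 Y86.806
G01 X130.429 Y83.491
M5
G00 X189.557 Y73.564
M3 S567
G01 X184.928 Y81.582 F2151
G01 X175.670 Y81.582
G01 X171.041 Y73.564
G01 X175.670 Y65.546
G01 X184.928 Y65.546
G01 X189.557 Y73.564
M5
G00 X76.867 Y28.810
M3 S567
G01 X95.520 Y33.882 F2151
G01 X114.328 Y61.307
G01 X111.010 Y76.197
M5
G00 X98.138 Y51.903
M3 S567
G01 X113.884 Y51.903 F2151
G01 X113.884 Y6.240
G01 X98.138 Y6.240
G01 X98.138 Y51.903
M5
G00 X0.000 Y0.000

Since the viewBox matches the mm dimensions, user units are millimetres directly. The only transform is the Y-flip y_m = 100.423 − y_svg.

Shape 1 is a closed polygon drawn with `<path>`. Its stroke #ff00ff means score at S567, F2151. After flipping Y the toolpath is (151.526,22.872) → (142.759,28.376) → (147.746,5.732) → (43.210,51.887) → (51.223,36.816) → (88.211,6.896) → (151.526,22.872), returning to the start.

Shape 2 is a line segment drawn with `<path>`. Its stroke #ff00ff means score at S567, F2151. After flipping Y the toolpath is (65.661,69.920) → (66.231,27.838).

Shape 3 is a circle drawn with `<circle>`. Its stroke #ff00ff means score at S567, F2151. After flipping Y the toolpath is (67.399,20.622) → (65.242,24.358) → (60.928,24.358) → (58.771,20.622) → (60.928,16.886) → (65.242,16.886) → (67.399,20.622), returning to the start.

Shape 4 is a quadratic bezier drawn with `<path>`. Its stroke #ff00ff means score at S567, F2151. After flipping Y the toolpath is (91.090,60.261) → (107.018,79.063) → (120.131,86.806) → (130.429,83.491).

Shape 5 is a circle drawn with `<circle>`. Its stroke #ff00ff means score at S567, F2151. After flipping Y the toolpath is (189.557,73.564) → (184.928,81.582) → (175.670,81.582) → (171.041,73.564) → (175.670,65.546) → (184.928,65.546) → (189.557,73.564), returning to the start.

Shape 6 is a cubic bezier drawn with `<path>`. Its stroke #ff00ff means score at S567, F2151. After flipping Y the toolpath is (76.867,28.810) → (95.520,33.882) → (114.328,61.307) → (111.010,76.197).

Shape 7 is a rectangle drawn with `<rect>`. Its stroke #ff00ff means score at S567, F2151. After flipping Y the toolpath is (98.138,51.903) → (113.884,51.903) → (113.884,6.240) → (98.138,6.240) → (98.138,51.903), returning to the start.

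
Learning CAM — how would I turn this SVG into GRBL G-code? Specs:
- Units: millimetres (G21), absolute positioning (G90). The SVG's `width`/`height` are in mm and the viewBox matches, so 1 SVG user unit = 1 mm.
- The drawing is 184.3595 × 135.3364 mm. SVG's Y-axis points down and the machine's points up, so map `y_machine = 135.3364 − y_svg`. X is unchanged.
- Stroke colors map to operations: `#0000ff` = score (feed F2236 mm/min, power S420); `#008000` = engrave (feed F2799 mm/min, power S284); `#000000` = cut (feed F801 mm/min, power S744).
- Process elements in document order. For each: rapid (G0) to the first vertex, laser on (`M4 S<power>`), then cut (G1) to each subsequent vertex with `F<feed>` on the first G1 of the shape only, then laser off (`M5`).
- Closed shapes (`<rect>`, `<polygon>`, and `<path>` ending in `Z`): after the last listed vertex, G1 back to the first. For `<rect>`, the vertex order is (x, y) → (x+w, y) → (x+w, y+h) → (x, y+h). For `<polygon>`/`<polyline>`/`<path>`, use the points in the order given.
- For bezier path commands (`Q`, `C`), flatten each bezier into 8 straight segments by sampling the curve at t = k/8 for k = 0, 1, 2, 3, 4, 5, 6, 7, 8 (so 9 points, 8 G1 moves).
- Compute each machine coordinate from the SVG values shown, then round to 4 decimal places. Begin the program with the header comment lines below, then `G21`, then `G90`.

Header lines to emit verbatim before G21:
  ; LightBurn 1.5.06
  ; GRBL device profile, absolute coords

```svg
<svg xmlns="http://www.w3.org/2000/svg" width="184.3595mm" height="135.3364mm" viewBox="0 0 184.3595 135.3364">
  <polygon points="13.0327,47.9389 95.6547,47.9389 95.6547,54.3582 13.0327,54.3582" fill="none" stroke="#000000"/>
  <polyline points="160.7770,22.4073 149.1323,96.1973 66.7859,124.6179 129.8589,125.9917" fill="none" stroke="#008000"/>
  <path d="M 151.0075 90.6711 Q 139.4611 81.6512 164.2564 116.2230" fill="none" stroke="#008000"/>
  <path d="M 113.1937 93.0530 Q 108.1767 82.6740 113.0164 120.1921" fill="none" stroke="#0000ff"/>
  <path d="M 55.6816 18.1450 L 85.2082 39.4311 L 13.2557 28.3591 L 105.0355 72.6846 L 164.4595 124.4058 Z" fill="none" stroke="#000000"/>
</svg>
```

viewBox `0 0 184.3595 135.3364` with mm width/height → 1 unit = 1 mm. Flip: y_m = 135.3364 − y_svg.

**Shape 1** — `<polygon>` rectangle, stroke `#000000` → cut (S744, F801). Machine vertices: (13.0327,87.3975) → (95.6547,87.3975) → (95.6547,80.9782) → (13.0327,80.9782) → (13.0327,87.3975). Closed: final G1 returns to the first vertex.

**Shape 2** — `<polyline>` open polyline, stroke `#008000` → engrave (S284, F2799). Machine vertices: (160.7770,112.9291) → (149.1323,39.1391) → (66.7859,10.7185) → (129.8589,9.3447). Open path.

**Shape 3** — `<path>` quadratic bezier, stroke `#008000` → engrave (S284, F2799). Control points (SVG): P0=(151.0075,90.6711), P1=(139.4611,81.6512), P2=(164.2564,116.2230); sampled at t=k/8. Machine vertices: (151.0075,44.6653) → (148.6887,46.2392) → (147.5057,46.4508) → (147.4583,45.3001) → (148.5465,42.7873) → (150.7705,38.9122) → (154.1301,33.6748) → (158.6254,27.0752) → (164.2564,19.1134). Open path.

**Shape 4** — `<path>` quadratic bezier, stroke `#0000ff` → score (S420, F2236). Control points (SVG): P0=(113.1937,93.0530), P1=(108.1767,82.6740), P2=(113.0164,120.1921); sampled at t=k/8. Machine vertices: (113.1937,42.2834) → (112.0935,44.1298) → (111.3012,44.4793) → (110.8170,43.3321) → (110.6409,40.6881) → (110.7727,36.5473) → (111.2126,30.9098) → (111.9605,23.7754) → (113.0164,15.1443). Open path.

**Shape 5** — `<path>` closed polygon, stroke `#000000` → cut (S744, F801). Machine vertices: (55.6816,117.1914) → (85.2082,95.9053) → (13.2557,106.9773) → (105.0355,62.6518) → (164.4595,10.9306) → (55.6816,117.1914). Closed: final G1 returns to the first vertex.

; LightBurn 1.5.06
; GRBL device profile, absolute coords
G21
G90
G0 X13.0327 Y87.3975
M4 S744
G1 X95.6547 Y87.3975 F801
G1 X95.6547 Y80.9782
G1 X13.0327 Y80.9782
G1 X13.0327 Y87.3975
M5
G0 X160.7770 Y112.9291
M4 S284
G1 X149.1323 Y39.1391 F2799
G1 X66.7859 Y10.7185
G1 X129.8589 Y9.3447
M5
G0 X151.0075 Y44.6653
M4 S284
G1 X148.6887 Y46.2392 F2799
G1 X147.5057 Y46.4508
G1 X147.4583 Y45.3001
G1 X148.5465 Y42.7873
G1 X150.7705 Y38.9122
G1 X154.1301 Y33.6748
G1 X158.6254 Y27.0752
G1 X164.2564 Y19.1134
M5
G0 X113.1937 Y42.2834
M4 S420
G1 X112.0935 Y44.1298 F2236
G1 X111.3012 Y44.4793
G1 X110.8170 Y43.3321
G1 X110.6409 Y40.6881
G1 X110.7727 Y36.5473
G1 X111.2126 Y30.9098
G1 X111.9605 Y23.7754
G1 X113.0164 Y15.1443
M5
G0 X55.6816 Y117.1914
M4 S744
G1 X85.2082 Y95.9053 F801
G1 X13.2557 Y106.9773
G1 X105.0355 Y62.6518
G1 X164.4595 Y10.9306
G1 X55.6816 Y117.1914
M5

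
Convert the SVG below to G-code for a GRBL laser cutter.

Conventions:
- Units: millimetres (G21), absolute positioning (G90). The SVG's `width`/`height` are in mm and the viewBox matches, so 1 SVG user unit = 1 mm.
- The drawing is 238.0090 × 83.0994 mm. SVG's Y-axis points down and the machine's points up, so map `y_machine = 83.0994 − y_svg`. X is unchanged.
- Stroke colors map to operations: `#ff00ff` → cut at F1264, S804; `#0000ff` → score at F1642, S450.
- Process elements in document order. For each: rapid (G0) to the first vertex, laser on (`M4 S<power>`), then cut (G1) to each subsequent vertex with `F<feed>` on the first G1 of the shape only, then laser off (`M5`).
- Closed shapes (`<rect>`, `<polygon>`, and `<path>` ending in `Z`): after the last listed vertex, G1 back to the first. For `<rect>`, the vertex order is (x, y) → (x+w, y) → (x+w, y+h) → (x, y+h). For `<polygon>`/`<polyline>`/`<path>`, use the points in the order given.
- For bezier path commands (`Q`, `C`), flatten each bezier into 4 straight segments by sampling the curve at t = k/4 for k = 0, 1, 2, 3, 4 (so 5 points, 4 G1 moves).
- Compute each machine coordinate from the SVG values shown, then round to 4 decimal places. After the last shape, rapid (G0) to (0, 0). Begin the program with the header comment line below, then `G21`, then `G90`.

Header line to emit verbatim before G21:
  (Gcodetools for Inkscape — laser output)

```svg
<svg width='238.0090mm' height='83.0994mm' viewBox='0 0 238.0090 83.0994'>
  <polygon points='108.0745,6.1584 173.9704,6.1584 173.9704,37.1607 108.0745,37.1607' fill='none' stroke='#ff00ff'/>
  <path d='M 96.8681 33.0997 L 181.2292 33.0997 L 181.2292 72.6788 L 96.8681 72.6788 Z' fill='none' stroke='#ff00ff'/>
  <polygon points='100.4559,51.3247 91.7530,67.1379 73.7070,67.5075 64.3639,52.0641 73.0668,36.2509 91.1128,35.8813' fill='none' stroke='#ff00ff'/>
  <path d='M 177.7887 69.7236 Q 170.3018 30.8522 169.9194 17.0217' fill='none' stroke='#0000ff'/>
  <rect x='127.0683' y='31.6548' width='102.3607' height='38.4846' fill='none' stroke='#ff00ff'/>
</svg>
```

Since the viewBox matches the mm dimensions, user units are millimetres directly. The only transform is the Y-flip y_m = 83.0994 − y_svg.

Shape 1 is a rectangle drawn with `<polygon>`. Its stroke #ff00ff means cut at S804, F1264. After flipping Y the toolpath is (108.0745,76.9410) → (173.9704,76.9410) → (173.9704,45.9387) → (108.0745,45.9387) → (108.0745,76.9410), returning to the start.

Shape 2 is a rectangle drawn with `<path>`. Its stroke #ff00ff means cut at S804, F1264. After flipping Y the toolpath is (96.8681,49.9997) → (181.2292,49.9997) → (181.2292,10.4206) → (96.8681,10.4206) → (96.8681,49.9997), returning to the start.

Shape 3 is a regular polygon drawn with `<polygon>`. Its stroke #ff00ff means cut at S804, F1264. After flipping Y the toolpath is (100.4559,31.7747) → (91.7530,15.9615) → (73.7070,15.5919) → (64.3639,31.0353) → (73.0668,46.8485) → (91.1128,47.2181) → (100.4559,31.7747), returning to the start.

Shape 4 is a quadratic bezier drawn with `<path>`. Its stroke #0000ff means score at S450, F1642. After flipping Y the toolpath is (177.7887,13.3758) → (174.4893,31.2464) → (172.0779,45.9870) → (170.5546,57.5974) → (169.9194,66.0777).

Shape 5 is a rectangle drawn with `<rect>`. Its stroke #ff00ff means cut at S804, F1264. After flipping Y the toolpath is (127.0683,51.4446) → (229.4290,51.4446) → (229.4290,12.9600) → (127.0683,12.9600) → (127.0683,51.4446), returning to the start.

(Gcodetools for Inkscape — laser output)
G21
G90
G0 X108.0745 Y76.9410
M4 S804
G1 X173.9704 Y76.9410 F1264
G1 X173.9704 Y45.9387
G1 X108.0745 Y45.9387
G1 X108.0745 Y76.9410
M5
G0 X96.8681 Y49.9997
M4 S804
G1 X181.2292 Y49.9997 F1264
G1 X181.2292 Y10.4206
G1 X96.8681 Y10.4206
G1 X96.8681 Y49.9997
M5
G0 X100.4559 Y31.7747
M4 S804
G1 X91.7530 Y15.9615 F1264
G1 X73.7070 Y15.5919
G1 X64.3639 Y31.0353
G1 X73.0668 Y46.8485
G1 X91.1128 Y47.2181
G1 X100.4559 Y31.7747
M5
G0 X177.7887 Y13.3758
M4 S450
G1 X174.4893 Y31.2464 F1642
G1 X172.0779 Y45.9870
G1 X170.5546 Y57.5974
G1 X169.9194 Y66.0777
M5
G0 X127.0683 Y51.4446
M4 S804
G1 X229.4290 Y51.4446 F1264
G1 X229.4290 Y12.9600
G1 X127.0683 Y12.9600
G1 X127.0683 Y51.4446
M5
G0 X0.0000 Y0.0000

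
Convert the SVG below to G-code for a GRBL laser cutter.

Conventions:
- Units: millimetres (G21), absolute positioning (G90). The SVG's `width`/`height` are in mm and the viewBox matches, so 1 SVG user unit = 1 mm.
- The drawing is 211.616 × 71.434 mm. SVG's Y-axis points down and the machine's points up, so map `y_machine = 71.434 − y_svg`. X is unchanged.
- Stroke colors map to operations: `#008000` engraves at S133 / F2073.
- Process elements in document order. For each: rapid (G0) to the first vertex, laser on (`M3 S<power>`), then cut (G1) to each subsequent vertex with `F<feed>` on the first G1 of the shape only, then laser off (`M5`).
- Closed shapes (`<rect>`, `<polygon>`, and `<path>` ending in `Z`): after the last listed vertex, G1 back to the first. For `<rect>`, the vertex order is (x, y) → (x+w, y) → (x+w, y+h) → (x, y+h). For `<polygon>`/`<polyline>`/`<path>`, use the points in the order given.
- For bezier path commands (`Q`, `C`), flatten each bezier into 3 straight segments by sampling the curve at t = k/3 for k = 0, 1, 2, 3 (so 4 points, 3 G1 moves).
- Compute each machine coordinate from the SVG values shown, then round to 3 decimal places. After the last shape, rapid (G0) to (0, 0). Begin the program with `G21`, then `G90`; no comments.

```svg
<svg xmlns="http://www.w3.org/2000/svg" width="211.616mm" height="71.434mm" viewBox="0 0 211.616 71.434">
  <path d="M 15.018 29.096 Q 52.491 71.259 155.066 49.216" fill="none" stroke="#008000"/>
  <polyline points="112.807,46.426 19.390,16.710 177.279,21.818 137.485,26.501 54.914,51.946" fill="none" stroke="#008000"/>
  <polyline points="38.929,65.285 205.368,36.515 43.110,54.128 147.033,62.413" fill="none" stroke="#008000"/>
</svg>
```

1 u = 1 mm; y_m = 71.434 − y.

[1] `<path>` quadratic bezier, #008000→engrave S133 F2073: (15.018,42.338) → (47.234,21.363) → (93.916,14.657) → (155.066,22.218)

[2] `<polyline>` open polyline, #008000→engrave S133 F2073: (112.807,25.008) → (19.390,54.724) → (177.279,49.616) → (137.485,44.933) → (54.914,19.488)

[3] `<polyline>` open polyline, #008000→engrave S133 F2073: (38.929,6.149) → (205.368,34.919) → (43.110,17.306) → (147.033,9.021)

G21
G90
G0 X15.018 Y42.338
M3 S133
G1 X47.234 Y21.363 F2073
G1 X93.916 Y14.657
G1 X155.066 Y22.218
M5
G0 X112.807 Y25.008
M3 S133
G1 X19.390 Y54.724 F2073
G1 X177.279 Y49.616
G1 X137.485 Y44.933
G1 X54.914 Y19.488
M5
G0 X38.929 Y6.149
M3 S133
G1 X205.368 Y34.919 F2073
G1 X43.110 Y17.306
G1 X147.033 Y9.021
M5
G0 X0.000 Y0.000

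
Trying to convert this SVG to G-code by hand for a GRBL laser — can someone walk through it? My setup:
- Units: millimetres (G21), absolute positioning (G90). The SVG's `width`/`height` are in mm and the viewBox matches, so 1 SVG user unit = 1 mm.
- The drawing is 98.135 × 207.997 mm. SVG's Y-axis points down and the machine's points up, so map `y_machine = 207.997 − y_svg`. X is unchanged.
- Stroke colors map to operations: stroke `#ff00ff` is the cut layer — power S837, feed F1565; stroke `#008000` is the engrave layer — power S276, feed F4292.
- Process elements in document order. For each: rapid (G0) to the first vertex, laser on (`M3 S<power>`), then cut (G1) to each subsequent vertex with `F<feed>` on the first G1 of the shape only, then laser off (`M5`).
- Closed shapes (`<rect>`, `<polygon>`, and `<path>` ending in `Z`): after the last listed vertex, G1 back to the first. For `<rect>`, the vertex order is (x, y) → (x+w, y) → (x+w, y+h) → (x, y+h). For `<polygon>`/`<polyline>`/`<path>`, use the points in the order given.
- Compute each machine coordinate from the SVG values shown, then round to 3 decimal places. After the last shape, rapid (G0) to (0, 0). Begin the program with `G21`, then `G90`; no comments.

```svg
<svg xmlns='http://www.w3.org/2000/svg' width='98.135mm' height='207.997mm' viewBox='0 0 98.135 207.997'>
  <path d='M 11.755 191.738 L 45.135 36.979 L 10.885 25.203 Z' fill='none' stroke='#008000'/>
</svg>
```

G21
G90
G0 X11.755 Y16.259
M3 S276
G1 X45.135 Y171.018 F4292
G1 X10.885 Y182.794
G1 X11.755 Y16.259
M5
G0 X0.000 Y0.000

viewBox `0 0 98.135 207.997` with mm width/height → 1 unit = 1 mm. Flip: y_m = 207.997 − y_svg.

**Shape 1** — `<path>` closed polygon, stroke `#008000` → engrave (S276, F4292). Machine vertices: (11.755,16.259) → (45.135,171.018) → (10.885,182.794) → (11.755,16.259). Closed: final G1 returns to the first vertex.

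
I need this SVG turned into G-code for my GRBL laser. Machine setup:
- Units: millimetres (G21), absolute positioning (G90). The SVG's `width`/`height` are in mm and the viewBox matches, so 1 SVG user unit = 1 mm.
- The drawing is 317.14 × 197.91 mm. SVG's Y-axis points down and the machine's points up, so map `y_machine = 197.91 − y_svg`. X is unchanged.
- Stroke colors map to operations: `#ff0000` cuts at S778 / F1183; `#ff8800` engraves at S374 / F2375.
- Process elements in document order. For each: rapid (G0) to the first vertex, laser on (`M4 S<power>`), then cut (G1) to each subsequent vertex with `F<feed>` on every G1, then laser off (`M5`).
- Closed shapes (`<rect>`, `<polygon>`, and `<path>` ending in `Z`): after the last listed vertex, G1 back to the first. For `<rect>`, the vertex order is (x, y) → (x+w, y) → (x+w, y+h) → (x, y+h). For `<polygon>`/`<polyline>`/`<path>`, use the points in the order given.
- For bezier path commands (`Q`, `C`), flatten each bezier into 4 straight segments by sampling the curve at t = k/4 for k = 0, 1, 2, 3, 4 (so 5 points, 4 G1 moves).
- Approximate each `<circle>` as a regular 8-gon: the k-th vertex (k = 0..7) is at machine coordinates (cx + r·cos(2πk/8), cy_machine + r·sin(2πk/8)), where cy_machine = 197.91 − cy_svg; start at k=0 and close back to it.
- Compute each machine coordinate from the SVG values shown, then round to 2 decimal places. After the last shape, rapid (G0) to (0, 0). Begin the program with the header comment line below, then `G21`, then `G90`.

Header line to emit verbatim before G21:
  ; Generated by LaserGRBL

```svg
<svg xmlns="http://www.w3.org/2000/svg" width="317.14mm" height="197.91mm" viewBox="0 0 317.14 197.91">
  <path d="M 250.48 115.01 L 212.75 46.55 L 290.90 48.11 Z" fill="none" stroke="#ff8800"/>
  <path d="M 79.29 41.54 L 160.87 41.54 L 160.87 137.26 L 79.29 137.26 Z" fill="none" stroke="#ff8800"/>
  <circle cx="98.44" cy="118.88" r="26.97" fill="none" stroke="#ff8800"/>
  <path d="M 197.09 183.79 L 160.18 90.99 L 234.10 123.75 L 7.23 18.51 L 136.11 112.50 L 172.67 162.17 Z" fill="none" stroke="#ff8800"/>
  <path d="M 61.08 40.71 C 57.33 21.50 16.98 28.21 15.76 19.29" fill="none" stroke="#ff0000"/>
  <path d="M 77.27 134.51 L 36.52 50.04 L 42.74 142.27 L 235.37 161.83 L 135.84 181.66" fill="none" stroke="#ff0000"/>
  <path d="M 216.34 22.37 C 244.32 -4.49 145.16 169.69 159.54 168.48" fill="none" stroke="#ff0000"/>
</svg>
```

; Generated by LaserGRBL
G21
G90
G0 X250.48 Y82.90
M4 S374
G1 X212.75 Y151.36 F2375
G1 X290.90 Y149.80 F2375
G1 X250.48 Y82.90 F2375
M5
G0 X79.29 Y156.37
M4 S374
G1 X160.87 Y156.37 F2375
G1 X160.87 Y60.65 F2375
G1 X79.29 Y60.65 F2375
G1 X79.29 Y156.37 F2375
M5
G0 X125.41 Y79.03
M4 S374
G1 X117.51 Y98.10 F2375
G1 X98.44 Y106.00 F2375
G1 X79.37 Y98.10 F2375
G1 X71.47 Y79.03 F2375
G1 X79.37 Y59.96 F2375
G1 X98.44 Y52.06 F2375
G1 X117.51 Y59.96 F2375
G1 X125.41 Y79.03 F2375
M5
G0 X197.09 Y14.12
M4 S374
G1 X160.18 Y106.92 F2375
G1 X234.10 Y74.16 F2375
G1 X7.23 Y179.40 F2375
G1 X136.11 Y85.41 F2375
G1 X172.67 Y35.74 F2375
G1 X197.09 Y14.12 F2375
M5
G0 X61.08 Y157.20
M4 S778
G1 X52.59 Y167.40 F1183
G1 X37.47 Y171.77 F1183
G1 X22.83 Y174.21 F1183
G1 X15.76 Y178.62 F1183
M5
G0 X77.27 Y63.40
M4 S778
G1 X36.52 Y147.87 F1183
G1 X42.74 Y55.64 F1183
G1 X235.37 Y36.08 F1183
G1 X135.84 Y16.25 F1183
M5
G0 X216.34 Y175.54
M4 S778
G1 X217.25 Y163.87 F1183
G1 X193.04 Y112.10 F1183
G1 X166.28 Y55.53 F1183
G1 X159.54 Y29.43 F1183
M5
G0 X0.00 Y0.00

1 u = 1 mm; y_m = 197.91 − y.

[1] `<path>` regular polygon, #ff8800→engrave S374 F2375: (250.48,82.90) → (212.75,151.36) → (290.90,149.80) → (250.48,82.90) (closed)

[2] `<path>` rectangle, #ff8800→engrave S374 F2375: (79.29,156.37) → (160.87,156.37) → (160.87,60.65) → (79.29,60.65) → (79.29,156.37) (closed)

[3] `<circle>` circle, #ff8800→engrave S374 F2375: (125.41,79.03) → (117.51,98.10) → (98.44,106.00) → (79.37,98.10) → (71.47,79.03) → (79.37,59.96) → (98.44,52.06) → (117.51,59.96) → (125.41,79.03) (closed)

[4] `<path>` closed polygon, #ff8800→engrave S374 F2375: (197.09,14.12) → (160.18,106.92) → (234.10,74.16) → (7.23,179.40) → (136.11,85.41) → (172.67,35.74) → (197.09,14.12) (closed)

[5] `<path>` cubic bezier, #ff0000→cut S778 F1183: (61.08,157.20) → (52.59,167.40) → (37.47,171.77) → (22.83,174.21) → (15.76,178.62)

[6] `<path>` open polyline, #ff0000→cut S778 F1183: (77.27,63.40) → (36.52,147.87) → (42.74,55.64) → (235.37,36.08) → (135.84,16.25)

[7] `<path>` cubic bezier, #ff0000→cut S778 F1183: (216.34,175.54) → (217.25,163.87) → (193.04,112.10) → (166.28,55.53) → (159.54,29.43)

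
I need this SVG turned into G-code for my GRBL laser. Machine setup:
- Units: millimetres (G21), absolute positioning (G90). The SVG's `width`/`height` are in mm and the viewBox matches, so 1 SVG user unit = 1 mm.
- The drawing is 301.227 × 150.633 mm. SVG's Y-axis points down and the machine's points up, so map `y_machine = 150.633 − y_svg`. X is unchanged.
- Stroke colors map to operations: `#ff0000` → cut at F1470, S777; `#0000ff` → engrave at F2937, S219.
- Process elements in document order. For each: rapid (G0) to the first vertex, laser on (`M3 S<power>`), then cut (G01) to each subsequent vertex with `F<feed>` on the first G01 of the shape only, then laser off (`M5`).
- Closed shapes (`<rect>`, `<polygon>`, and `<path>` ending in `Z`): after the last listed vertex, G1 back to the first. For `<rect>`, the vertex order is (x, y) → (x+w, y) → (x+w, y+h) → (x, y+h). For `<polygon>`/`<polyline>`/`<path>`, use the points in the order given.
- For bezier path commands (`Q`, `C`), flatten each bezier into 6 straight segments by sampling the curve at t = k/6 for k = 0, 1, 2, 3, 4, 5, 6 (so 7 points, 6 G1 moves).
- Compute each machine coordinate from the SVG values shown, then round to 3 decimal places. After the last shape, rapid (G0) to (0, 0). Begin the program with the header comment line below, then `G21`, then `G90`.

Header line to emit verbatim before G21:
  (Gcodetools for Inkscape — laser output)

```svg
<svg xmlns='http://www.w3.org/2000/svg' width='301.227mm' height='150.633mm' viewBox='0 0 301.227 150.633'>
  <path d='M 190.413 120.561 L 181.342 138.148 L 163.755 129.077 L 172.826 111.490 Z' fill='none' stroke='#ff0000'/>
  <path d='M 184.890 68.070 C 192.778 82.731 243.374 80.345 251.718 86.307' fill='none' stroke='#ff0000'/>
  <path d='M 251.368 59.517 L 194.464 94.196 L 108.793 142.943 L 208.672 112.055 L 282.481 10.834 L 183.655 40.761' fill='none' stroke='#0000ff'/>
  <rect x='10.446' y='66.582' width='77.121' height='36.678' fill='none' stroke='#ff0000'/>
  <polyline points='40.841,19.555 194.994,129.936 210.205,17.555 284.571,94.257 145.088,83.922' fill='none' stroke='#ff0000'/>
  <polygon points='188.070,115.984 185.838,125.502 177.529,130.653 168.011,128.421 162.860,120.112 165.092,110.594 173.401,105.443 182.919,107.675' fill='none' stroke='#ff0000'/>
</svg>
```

(Gcodetools for Inkscape — laser output)
G21
G90
G0 X190.413 Y30.072
M3 S777
G01 X181.342 Y12.485 F1470
G01 X163.755 Y21.556
G01 X172.826 Y39.143
G01 X190.413 Y30.072
M5
G0 X184.890 Y82.563
M3 S777
G01 X192.000 Y76.536 F1470
G01 X203.867 Y72.644
G01 X218.133 Y70.182
G01 X232.437 Y68.446
G01 X244.418 Y66.729
G01 X251.718 Y64.326
M5
G0 X251.368 Y91.116
M3 S219
G01 X194.464 Y56.437 F2937
G01 X108.793 Y7.690
G01 X208.672 Y38.578
G01 X282.481 Y139.799
G01 X183.655 Y109.872
M5
G0 X10.446 Y84.051
M3 S777
G01 X87.567 Y84.051 F1470
G01 X87.567 Y47.373
G01 X10.446 Y47.373
G01 X10.446 Y84.051
M5
G0 X40.841 Y131.078
M3 S777
G01 X194.994 Y20.697 F1470
G01 X210.205 Y133.078
G01 X284.571 Y56.376
G01 X145.088 Y66.711
M5
G0 X188.070 Y34.649
M3 S777
G01 X185.838 Y25.131 F1470
G01 X177.529 Y19.980
G01 X168.011 Y22.212
G01 X162.860 Y30.521
G01 X165.092 Y40.039
G01 X173.401 Y45.190
G01 X182.919 Y42.958
G01 X188.070 Y34.649
M5
G0 X0.000 Y0.000

viewBox `0 0 301.227 150.633` with mm width/height → 1 unit = 1 mm. Flip: y_m = 150.633 − y_svg.

**Shape 1** — `<path>` regular polygon, stroke `#ff0000` → cut (S777, F1470). Machine vertices: (190.413,30.072) → (181.342,12.485) → (163.755,21.556) → (172.826,39.143) → (190.413,30.072). Closed: final G1 returns to the first vertex.

**Shape 2** — `<path>` cubic bezier, stroke `#ff0000` → cut (S777, F1470). Control points (SVG): P0=(184.890,68.070), P1=(192.778,82.731), P2=(243.374,80.345), P3=(251.718,86.307); sampled at t=k/6. Machine vertices: (184.890,82.563) → (192.000,76.536) → (203.867,72.644) → (218.133,70.182) → (232.437,68.446) → (244.418,66.729) → (251.718,64.326). Open path.

**Shape 3** — `<path>` open polyline, stroke `#0000ff` → engrave (S219, F2937). Machine vertices: (251.368,91.116) → (194.464,56.437) → (108.793,7.690) → (208.672,38.578) → (282.481,139.799) → (183.655,109.872). Open path.

**Shape 4** — `<rect>` rectangle, stroke `#ff0000` → cut (S777, F1470). Machine vertices: (10.446,84.051) → (87.567,84.051) → (87.567,47.373) → (10.446,47.373) → (10.446,84.051). Closed: final G1 returns to the first vertex.

**Shape 5** — `<polyline>` open polyline, stroke `#ff0000` → cut (S777, F1470). Machine vertices: (40.841,131.078) → (194.994,20.697) → (210.205,133.078) → (284.571,56.376) → (145.088,66.711). Open path.

**Shape 6** — `<polygon>` regular polygon, stroke `#ff0000` → cut (S777, F1470). Machine vertices: (188.070,34.649) → (185.838,25.131) → (177.529,19.980) → (168.011,22.212) → (162.860,30.521) → (165.092,40.039) → (173.401,45.190) → (182.919,42.958) → (188.070,34.649). Closed: final G1 returns to the first vertex.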